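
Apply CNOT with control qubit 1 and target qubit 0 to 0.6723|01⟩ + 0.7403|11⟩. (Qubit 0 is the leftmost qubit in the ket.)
0.7403|01⟩ + 0.6723|11⟩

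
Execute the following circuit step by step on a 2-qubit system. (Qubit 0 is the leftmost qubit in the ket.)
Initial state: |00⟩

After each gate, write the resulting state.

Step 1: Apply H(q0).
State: 1/√2|00⟩ + 1/√2|10⟩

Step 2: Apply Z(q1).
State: 1/√2|00⟩ + 1/√2|10⟩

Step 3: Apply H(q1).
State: 1/2|00⟩ + 1/2|01⟩ + 1/2|10⟩ + 1/2|11⟩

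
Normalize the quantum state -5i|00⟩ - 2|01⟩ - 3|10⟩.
-0.8111i|00⟩ - 0.3244|01⟩ - 0.4867|10⟩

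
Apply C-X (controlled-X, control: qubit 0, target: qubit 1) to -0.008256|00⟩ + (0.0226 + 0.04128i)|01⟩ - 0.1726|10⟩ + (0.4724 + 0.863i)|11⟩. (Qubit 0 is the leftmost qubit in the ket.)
-0.008256|00⟩ + (0.0226 + 0.04128i)|01⟩ + (0.4724 + 0.863i)|10⟩ - 0.1726|11⟩

C-X leaves the control-|0⟩ kets |00⟩, |01⟩ unchanged and applies X to qubit 1 on the control-|1⟩ pair (|10⟩, |11⟩).
X = [[0, 1], [1, 0]].
With a = amp(|10⟩) = -0.1726 and b = amp(|11⟩) = (0.4724 + 0.863i):
new amp(|10⟩) = (1)·b = (0.4724 + 0.863i)
new amp(|11⟩) = (1)·a = -0.1726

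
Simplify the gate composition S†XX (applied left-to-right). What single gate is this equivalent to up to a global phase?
S†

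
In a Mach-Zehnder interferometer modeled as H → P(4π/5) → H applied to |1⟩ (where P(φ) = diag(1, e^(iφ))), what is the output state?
(0.9045 - 0.2939i)|0⟩ + (0.09549 + 0.2939i)|1⟩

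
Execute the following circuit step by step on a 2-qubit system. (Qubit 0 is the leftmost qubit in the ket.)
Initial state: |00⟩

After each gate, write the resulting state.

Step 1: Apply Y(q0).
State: i|10⟩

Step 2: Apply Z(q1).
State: i|10⟩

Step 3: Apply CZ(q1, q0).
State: i|10⟩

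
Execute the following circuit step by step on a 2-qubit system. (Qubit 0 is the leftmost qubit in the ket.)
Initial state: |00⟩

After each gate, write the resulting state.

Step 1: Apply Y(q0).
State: i|10⟩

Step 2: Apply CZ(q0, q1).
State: i|10⟩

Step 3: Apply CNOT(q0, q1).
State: i|11⟩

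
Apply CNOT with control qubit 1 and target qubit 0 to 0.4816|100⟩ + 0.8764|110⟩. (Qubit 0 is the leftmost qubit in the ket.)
0.8764|010⟩ + 0.4816|100⟩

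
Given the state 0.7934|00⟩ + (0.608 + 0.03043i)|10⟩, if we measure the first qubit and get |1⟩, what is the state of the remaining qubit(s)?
(0.9987 + 0.04999i)|0⟩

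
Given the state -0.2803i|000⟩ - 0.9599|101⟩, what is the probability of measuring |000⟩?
0.07857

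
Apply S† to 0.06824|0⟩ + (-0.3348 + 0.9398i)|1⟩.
0.06824|0⟩ + (0.9398 + 0.3348i)|1⟩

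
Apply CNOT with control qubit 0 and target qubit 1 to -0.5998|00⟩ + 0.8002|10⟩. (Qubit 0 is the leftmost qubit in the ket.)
-0.5998|00⟩ + 0.8002|11⟩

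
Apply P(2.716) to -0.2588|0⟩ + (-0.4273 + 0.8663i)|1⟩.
-0.2588|0⟩ + (0.03152 - 0.9654i)|1⟩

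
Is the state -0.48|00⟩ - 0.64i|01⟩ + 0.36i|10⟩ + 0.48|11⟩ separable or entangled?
Entangled

Writing the state as a|00⟩ + b|01⟩ + c|10⟩ + d|11⟩, it is a product state iff ad − bc = 0.
Here (a, b, c, d) = (-0.48, -0.64i, 0.36i, 0.48): ad − bc = (-0.48)(0.48) − (-0.64i)(0.36i) = -0.4608 ≠ 0, so the state is entangled.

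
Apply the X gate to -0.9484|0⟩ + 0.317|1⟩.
0.317|0⟩ - 0.9484|1⟩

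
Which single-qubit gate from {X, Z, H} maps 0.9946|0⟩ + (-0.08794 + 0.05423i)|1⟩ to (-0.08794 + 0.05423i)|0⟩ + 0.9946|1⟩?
X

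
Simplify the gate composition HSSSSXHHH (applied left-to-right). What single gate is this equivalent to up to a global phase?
Z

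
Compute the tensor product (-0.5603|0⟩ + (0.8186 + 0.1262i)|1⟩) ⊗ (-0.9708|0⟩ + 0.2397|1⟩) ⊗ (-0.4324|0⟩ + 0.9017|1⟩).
-0.2352|000⟩ + 0.4905|001⟩ + 0.05807|010⟩ - 0.1211|011⟩ + (0.3436 + 0.05298i)|100⟩ + (-0.7166 - 0.1105i)|101⟩ + (-0.08484 - 0.01308i)|110⟩ + (0.1769 + 0.02728i)|111⟩

amp(|b₁b₂…⟩) = product of the factor amplitudes for bits b₁, b₂, …; only kets whose every factor amplitude is nonzero survive.
|000⟩: (-0.5603)(-0.9708)(-0.4324) = -0.2352
|001⟩: (-0.5603)(-0.9708)(0.9017) = 0.4905
|010⟩: (-0.5603)(0.2397)(-0.4324) = 0.05807
|011⟩: (-0.5603)(0.2397)(0.9017) = -0.1211
|100⟩: (0.8186 + 0.1262i)(-0.9708)(-0.4324) = (0.3436 + 0.05298i)
|101⟩: (0.8186 + 0.1262i)(-0.9708)(0.9017) = (-0.7166 - 0.1105i)
|110⟩: (0.8186 + 0.1262i)(0.2397)(-0.4324) = (-0.08484 - 0.01308i)
|111⟩: (0.8186 + 0.1262i)(0.2397)(0.9017) = (0.1769 + 0.02728i)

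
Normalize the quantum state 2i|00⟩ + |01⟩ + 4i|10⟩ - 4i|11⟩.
0.3288i|00⟩ + 0.1644|01⟩ + 0.6576i|10⟩ - 0.6576i|11⟩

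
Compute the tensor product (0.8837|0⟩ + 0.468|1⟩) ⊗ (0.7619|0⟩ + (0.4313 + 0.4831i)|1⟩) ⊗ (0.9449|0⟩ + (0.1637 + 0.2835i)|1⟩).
0.6362|000⟩ + (0.1102 + 0.1909i)|001⟩ + (0.3601 + 0.4034i)|010⟩ + (-0.05864 + 0.1779i)|011⟩ + 0.3369|100⟩ + (0.05837 + 0.1011i)|101⟩ + (0.1907 + 0.2136i)|110⟩ + (-0.03105 + 0.09424i)|111⟩

amp(|b₁b₂…⟩) = product of the factor amplitudes for bits b₁, b₂, …; only kets whose every factor amplitude is nonzero survive.
|000⟩: (0.8837)(0.7619)(0.9449) = 0.6362
|001⟩: (0.8837)(0.7619)(0.1637 + 0.2835i) = (0.1102 + 0.1909i)
|010⟩: (0.8837)(0.4313 + 0.4831i)(0.9449) = (0.3601 + 0.4034i)
|011⟩: (0.8837)(0.4313 + 0.4831i)(0.1637 + 0.2835i) = (-0.05864 + 0.1779i)
|100⟩: (0.468)(0.7619)(0.9449) = 0.3369
|101⟩: (0.468)(0.7619)(0.1637 + 0.2835i) = (0.05837 + 0.1011i)
|110⟩: (0.468)(0.4313 + 0.4831i)(0.9449) = (0.1907 + 0.2136i)
|111⟩: (0.468)(0.4313 + 0.4831i)(0.1637 + 0.2835i) = (-0.03105 + 0.09424i)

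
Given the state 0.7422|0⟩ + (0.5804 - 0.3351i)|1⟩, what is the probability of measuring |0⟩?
0.5509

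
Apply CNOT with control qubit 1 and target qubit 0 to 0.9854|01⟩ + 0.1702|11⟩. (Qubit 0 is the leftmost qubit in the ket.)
0.1702|01⟩ + 0.9854|11⟩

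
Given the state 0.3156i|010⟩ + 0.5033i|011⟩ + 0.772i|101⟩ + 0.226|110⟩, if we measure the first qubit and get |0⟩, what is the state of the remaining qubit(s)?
0.5313i|10⟩ + 0.8472i|11⟩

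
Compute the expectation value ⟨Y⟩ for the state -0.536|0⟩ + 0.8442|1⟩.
0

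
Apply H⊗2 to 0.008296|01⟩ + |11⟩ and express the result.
0.5041|00⟩ - 0.5041|01⟩ - 0.4959|10⟩ + 0.4959|11⟩

H⊗2 gives amp(|y⟩) = (1/2) Σ_x (−1)^(x·y) amp(|x⟩), where x·y is the number of positions in which both x and y have a 1.
|00⟩: (0.008296 + 1)/2 = 0.5041
|01⟩: (-0.008296 - 1)/2 = -0.5041
|10⟩: (0.008296 - 1)/2 = -0.4959
|11⟩: (-0.008296 + 1)/2 = 0.4959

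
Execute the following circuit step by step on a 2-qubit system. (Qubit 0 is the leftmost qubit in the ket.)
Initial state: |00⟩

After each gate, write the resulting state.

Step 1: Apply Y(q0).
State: i|10⟩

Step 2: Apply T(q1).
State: i|10⟩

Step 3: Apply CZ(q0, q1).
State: i|10⟩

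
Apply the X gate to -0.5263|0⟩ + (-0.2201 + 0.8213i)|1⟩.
(-0.2201 + 0.8213i)|0⟩ - 0.5263|1⟩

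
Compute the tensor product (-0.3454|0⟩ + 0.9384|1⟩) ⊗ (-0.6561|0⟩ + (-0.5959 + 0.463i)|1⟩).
0.2266|00⟩ + (0.2058 - 0.1599i)|01⟩ - 0.6157|10⟩ + (-0.5592 + 0.4345i)|11⟩

amp(|b₁b₂…⟩) = product of the factor amplitudes for bits b₁, b₂, …; only kets whose every factor amplitude is nonzero survive.
|00⟩: (-0.3454)(-0.6561) = 0.2266
|01⟩: (-0.3454)(-0.5959 + 0.463i) = (0.2058 - 0.1599i)
|10⟩: (0.9384)(-0.6561) = -0.6157
|11⟩: (0.9384)(-0.5959 + 0.463i) = (-0.5592 + 0.4345i)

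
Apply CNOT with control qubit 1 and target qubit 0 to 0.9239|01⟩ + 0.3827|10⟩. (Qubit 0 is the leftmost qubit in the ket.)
0.3827|10⟩ + 0.9239|11⟩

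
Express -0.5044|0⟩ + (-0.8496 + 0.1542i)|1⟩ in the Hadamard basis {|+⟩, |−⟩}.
(-0.9574 + 0.109i)|+⟩ + (0.2441 - 0.109i)|−⟩

With |ψ⟩ = α|0⟩ + β|1⟩, the Hadamard-basis coefficients are ⟨+|ψ⟩ = (α + β)/√2 and ⟨−|ψ⟩ = (α − β)/√2.
Here α = -0.5044, β = (-0.8496 + 0.1542i): (α + β)/√2 = (-0.9574 + 0.109i), (α − β)/√2 = (0.2441 - 0.109i).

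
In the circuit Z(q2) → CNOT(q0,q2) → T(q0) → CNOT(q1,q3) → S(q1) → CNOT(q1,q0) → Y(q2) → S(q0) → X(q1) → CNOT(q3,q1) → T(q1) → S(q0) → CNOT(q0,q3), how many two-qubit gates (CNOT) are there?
5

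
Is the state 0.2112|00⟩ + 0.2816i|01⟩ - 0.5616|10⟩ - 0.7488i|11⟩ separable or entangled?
Separable

Writing the state as a|00⟩ + b|01⟩ + c|10⟩ + d|11⟩, it is a product state iff ad − bc = 0.
Here (a, b, c, d) = (0.2112, 0.2816i, -0.5616, -0.7488i): ad − bc = (0.2112)(-0.7488i) − (0.2816i)(-0.5616) = 0, so the state is separable.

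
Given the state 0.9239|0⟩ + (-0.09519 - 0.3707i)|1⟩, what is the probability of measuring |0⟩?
0.8536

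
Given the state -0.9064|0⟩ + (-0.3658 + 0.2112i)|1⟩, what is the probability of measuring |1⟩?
0.1784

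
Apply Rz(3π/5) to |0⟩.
(0.5878 - 0.809i)|0⟩

Rz(3π/5) = [[e^(−iθ/2), 0], [0, e^(iθ/2)]] with e^(±iθ/2) = cos(θ/2) ± i·sin(θ/2); θ = 3π/5, cos(θ/2) ≈ 0.587785, sin(θ/2) ≈ 0.809017.
With a = amp(|0⟩) = 1 and b = amp(|1⟩) = 0:
new amp(|0⟩) = (0.587785 - 0.809017i)·a = (0.5878 - 0.809i)
new amp(|1⟩) = (0.587785 + 0.809017i)·b = 0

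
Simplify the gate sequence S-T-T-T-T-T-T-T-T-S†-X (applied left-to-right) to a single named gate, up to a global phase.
X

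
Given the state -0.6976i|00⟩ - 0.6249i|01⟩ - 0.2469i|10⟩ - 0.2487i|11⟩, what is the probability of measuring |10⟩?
0.06096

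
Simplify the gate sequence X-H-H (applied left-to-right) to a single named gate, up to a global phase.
X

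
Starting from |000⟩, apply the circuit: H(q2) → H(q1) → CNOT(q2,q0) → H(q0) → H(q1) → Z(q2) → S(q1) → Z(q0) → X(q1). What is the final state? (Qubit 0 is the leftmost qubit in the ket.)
1/2|010⟩ - 1/2|011⟩ - 1/2|110⟩ - 1/2|111⟩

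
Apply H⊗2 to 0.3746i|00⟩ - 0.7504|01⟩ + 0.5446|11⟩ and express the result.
(-0.1029 + 0.1873i)|00⟩ + (0.1029 + 0.1873i)|01⟩ + (-0.6475 + 0.1873i)|10⟩ + (0.6475 + 0.1873i)|11⟩

H⊗2 gives amp(|y⟩) = (1/2) Σ_x (−1)^(x·y) amp(|x⟩), where x·y is the number of positions in which both x and y have a 1.
|00⟩: (0.3746i - 0.7504 + 0.5446)/2 = (-0.1029 + 0.1873i)
|01⟩: (0.3746i + 0.7504 - 0.5446)/2 = (0.1029 + 0.1873i)
|10⟩: (0.3746i - 0.7504 - 0.5446)/2 = (-0.6475 + 0.1873i)
|11⟩: (0.3746i + 0.7504 + 0.5446)/2 = (0.6475 + 0.1873i)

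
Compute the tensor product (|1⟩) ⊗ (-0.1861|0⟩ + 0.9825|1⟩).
-0.1861|10⟩ + 0.9825|11⟩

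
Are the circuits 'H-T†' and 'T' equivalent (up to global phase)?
No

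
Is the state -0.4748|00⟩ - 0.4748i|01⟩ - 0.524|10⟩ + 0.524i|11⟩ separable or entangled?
Entangled

Writing the state as a|00⟩ + b|01⟩ + c|10⟩ + d|11⟩, it is a product state iff ad − bc = 0.
Here (a, b, c, d) = (-0.4748, -0.4748i, -0.524, 0.524i): ad − bc = (-0.4748)(0.524i) − (-0.4748i)(-0.524) = -0.4976i ≠ 0, so the state is entangled.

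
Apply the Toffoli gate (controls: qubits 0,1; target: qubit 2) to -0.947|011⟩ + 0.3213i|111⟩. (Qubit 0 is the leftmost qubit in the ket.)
-0.947|011⟩ + 0.3213i|110⟩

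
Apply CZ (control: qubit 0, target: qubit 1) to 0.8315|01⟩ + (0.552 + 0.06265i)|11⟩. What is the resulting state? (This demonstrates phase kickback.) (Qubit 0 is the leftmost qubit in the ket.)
0.8315|01⟩ + (-0.552 - 0.06265i)|11⟩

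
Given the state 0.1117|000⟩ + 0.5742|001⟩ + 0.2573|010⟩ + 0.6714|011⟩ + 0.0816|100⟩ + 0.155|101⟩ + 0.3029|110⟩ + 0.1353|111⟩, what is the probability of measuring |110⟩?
0.09175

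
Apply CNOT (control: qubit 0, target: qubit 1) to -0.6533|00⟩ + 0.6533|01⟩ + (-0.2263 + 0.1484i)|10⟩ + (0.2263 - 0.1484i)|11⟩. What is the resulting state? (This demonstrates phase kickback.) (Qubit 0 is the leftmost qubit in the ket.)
-0.6533|00⟩ + 0.6533|01⟩ + (0.2263 - 0.1484i)|10⟩ + (-0.2263 + 0.1484i)|11⟩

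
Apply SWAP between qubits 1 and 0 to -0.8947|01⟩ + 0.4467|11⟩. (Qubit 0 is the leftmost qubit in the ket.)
-0.8947|10⟩ + 0.4467|11⟩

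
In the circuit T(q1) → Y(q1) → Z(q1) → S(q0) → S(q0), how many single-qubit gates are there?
5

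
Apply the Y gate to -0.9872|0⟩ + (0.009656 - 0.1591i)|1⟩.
(-0.1591 - 0.009656i)|0⟩ - 0.9872i|1⟩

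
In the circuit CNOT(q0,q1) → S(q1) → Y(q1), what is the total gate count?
3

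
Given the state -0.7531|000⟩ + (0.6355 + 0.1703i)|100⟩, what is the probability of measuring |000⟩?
0.5672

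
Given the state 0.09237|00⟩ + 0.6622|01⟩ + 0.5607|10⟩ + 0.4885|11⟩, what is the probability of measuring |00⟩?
0.008532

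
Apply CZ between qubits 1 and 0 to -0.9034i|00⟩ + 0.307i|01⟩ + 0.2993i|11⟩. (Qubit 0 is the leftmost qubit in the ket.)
-0.9034i|00⟩ + 0.307i|01⟩ - 0.2993i|11⟩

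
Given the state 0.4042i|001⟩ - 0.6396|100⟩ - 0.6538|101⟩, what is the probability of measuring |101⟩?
0.4275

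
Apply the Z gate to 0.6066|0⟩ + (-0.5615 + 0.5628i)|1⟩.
0.6066|0⟩ + (0.5615 - 0.5628i)|1⟩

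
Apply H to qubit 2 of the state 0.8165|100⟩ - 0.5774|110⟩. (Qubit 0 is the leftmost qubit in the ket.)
0.5774|100⟩ + 0.5774|101⟩ - 0.4083|110⟩ - 0.4083|111⟩

H on qubit 2 mixes each pair of kets that differ only in qubit 2: amplitudes (a, b) of (|…0…⟩, |…1…⟩) become ((a + b)/√2, (a − b)/√2). Kets absent from the input have amplitude 0.
(|100⟩, |101⟩): (a, b) = (0.8165, 0) → (0.5774, 0.5774)
(|110⟩, |111⟩): (a, b) = (-0.5774, 0) → (-0.4083, -0.4083)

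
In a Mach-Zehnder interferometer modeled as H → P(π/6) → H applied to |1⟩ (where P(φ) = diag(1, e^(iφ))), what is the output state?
(0.06699 - 0.25i)|0⟩ + (0.933 + 0.25i)|1⟩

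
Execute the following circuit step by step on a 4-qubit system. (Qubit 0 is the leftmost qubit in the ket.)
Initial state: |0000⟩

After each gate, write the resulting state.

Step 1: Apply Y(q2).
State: i|0010⟩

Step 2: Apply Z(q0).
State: i|0010⟩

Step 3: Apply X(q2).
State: i|0000⟩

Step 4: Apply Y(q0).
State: -|1000⟩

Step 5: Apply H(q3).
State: -1/√2|1000⟩ - 1/√2|1001⟩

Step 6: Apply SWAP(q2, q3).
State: -1/√2|1000⟩ - 1/√2|1010⟩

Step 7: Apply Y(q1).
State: -(1/√2)i|1100⟩ - (1/√2)i|1110⟩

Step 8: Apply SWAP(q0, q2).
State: -(1/√2)i|0110⟩ - (1/√2)i|1110⟩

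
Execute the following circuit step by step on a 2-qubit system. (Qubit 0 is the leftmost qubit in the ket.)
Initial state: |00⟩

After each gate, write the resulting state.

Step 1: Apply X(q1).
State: |01⟩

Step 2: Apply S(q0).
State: |01⟩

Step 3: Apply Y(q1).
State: -i|00⟩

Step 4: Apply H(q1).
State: -(1/√2)i|00⟩ - (1/√2)i|01⟩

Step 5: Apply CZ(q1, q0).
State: -(1/√2)i|00⟩ - (1/√2)i|01⟩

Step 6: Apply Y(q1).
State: -1/√2|00⟩ + 1/√2|01⟩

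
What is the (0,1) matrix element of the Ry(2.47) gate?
-0.9441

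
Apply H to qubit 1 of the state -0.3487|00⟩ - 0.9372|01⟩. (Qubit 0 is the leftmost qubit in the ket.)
-0.9093|00⟩ + 0.4161|01⟩

H on qubit 1 mixes each pair of kets that differ only in qubit 1: amplitudes (a, b) of (|…0…⟩, |…1…⟩) become ((a + b)/√2, (a − b)/√2). Kets absent from the input have amplitude 0.
(|00⟩, |01⟩): (a, b) = (-0.3487, -0.9372) → (-0.9093, 0.4161)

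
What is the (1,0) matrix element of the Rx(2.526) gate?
-0.953i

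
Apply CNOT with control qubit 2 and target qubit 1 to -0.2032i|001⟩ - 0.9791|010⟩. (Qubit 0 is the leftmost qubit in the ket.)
-0.9791|010⟩ - 0.2032i|011⟩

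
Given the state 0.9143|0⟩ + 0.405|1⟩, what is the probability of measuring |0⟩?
0.8359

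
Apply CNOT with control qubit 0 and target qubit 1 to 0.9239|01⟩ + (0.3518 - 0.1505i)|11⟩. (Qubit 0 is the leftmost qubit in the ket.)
0.9239|01⟩ + (0.3518 - 0.1505i)|10⟩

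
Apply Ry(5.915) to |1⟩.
-0.1831|0⟩ - 0.9831|1⟩

Ry(5.915) = [[cos(θ/2), −sin(θ/2)], [sin(θ/2), cos(θ/2)]]; θ = 5.915, cos(θ/2) ≈ -0.983103, sin(θ/2) ≈ 0.183055.
With a = amp(|0⟩) = 0 and b = amp(|1⟩) = 1:
new amp(|0⟩) = (-0.983103)·a + (-0.183055)·b = -0.1831
new amp(|1⟩) = (0.183055)·a + (-0.983103)·b = -0.9831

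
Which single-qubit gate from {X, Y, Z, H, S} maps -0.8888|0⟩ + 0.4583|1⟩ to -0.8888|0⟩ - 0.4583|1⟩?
Z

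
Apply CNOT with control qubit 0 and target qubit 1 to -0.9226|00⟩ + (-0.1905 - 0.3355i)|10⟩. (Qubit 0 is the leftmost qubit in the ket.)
-0.9226|00⟩ + (-0.1905 - 0.3355i)|11⟩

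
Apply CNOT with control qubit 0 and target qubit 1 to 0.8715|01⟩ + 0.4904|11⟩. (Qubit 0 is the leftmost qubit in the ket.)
0.8715|01⟩ + 0.4904|10⟩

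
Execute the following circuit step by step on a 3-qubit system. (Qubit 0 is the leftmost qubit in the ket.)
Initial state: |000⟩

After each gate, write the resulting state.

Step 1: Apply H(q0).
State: 1/√2|000⟩ + 1/√2|100⟩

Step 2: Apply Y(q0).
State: -(1/√2)i|000⟩ + (1/√2)i|100⟩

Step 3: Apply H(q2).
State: -(1/2)i|000⟩ - (1/2)i|001⟩ + (1/2)i|100⟩ + (1/2)i|101⟩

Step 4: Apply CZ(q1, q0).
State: -(1/2)i|000⟩ - (1/2)i|001⟩ + (1/2)i|100⟩ + (1/2)i|101⟩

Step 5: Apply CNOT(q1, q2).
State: -(1/2)i|000⟩ - (1/2)i|001⟩ + (1/2)i|100⟩ + (1/2)i|101⟩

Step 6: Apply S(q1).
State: -(1/2)i|000⟩ - (1/2)i|001⟩ + (1/2)i|100⟩ + (1/2)i|101⟩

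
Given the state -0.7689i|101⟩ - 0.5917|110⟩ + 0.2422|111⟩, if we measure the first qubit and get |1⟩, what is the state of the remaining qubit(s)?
-0.7689i|01⟩ - 0.5917|10⟩ + 0.2422|11⟩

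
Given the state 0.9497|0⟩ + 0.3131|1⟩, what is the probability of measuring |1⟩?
0.09803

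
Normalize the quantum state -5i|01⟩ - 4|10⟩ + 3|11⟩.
-(1/√2)i|01⟩ - 0.5657|10⟩ + 0.4243|11⟩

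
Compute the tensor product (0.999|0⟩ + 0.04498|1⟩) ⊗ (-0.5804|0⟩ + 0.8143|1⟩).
-0.5798|00⟩ + 0.8135|01⟩ - 0.02611|10⟩ + 0.03663|11⟩

amp(|b₁b₂…⟩) = product of the factor amplitudes for bits b₁, b₂, …; only kets whose every factor amplitude is nonzero survive.
|00⟩: (0.999)(-0.5804) = -0.5798
|01⟩: (0.999)(0.8143) = 0.8135
|10⟩: (0.04498)(-0.5804) = -0.02611
|11⟩: (0.04498)(0.8143) = 0.03663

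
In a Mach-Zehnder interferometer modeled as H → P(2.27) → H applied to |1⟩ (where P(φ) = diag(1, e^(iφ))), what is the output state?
(0.8218 - 0.3827i)|0⟩ + (0.1782 + 0.3827i)|1⟩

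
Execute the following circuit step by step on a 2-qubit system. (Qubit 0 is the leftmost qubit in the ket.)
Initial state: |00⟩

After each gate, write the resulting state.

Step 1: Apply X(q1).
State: |01⟩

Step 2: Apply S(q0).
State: |01⟩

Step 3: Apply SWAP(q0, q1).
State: |10⟩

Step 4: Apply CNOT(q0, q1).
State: |11⟩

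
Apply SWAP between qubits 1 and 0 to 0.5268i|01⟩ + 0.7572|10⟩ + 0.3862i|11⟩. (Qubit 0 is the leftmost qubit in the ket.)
0.7572|01⟩ + 0.5268i|10⟩ + 0.3862i|11⟩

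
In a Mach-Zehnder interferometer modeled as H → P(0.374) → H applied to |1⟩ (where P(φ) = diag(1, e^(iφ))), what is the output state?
(0.03456 - 0.1827i)|0⟩ + (0.9654 + 0.1827i)|1⟩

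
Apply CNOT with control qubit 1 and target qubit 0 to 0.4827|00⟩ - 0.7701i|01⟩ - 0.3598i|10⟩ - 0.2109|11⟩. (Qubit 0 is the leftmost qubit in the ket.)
0.4827|00⟩ - 0.2109|01⟩ - 0.3598i|10⟩ - 0.7701i|11⟩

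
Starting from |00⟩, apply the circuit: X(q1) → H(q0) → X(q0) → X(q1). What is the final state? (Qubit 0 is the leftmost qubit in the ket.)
1/√2|00⟩ + 1/√2|10⟩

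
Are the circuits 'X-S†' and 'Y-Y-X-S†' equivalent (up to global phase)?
Yes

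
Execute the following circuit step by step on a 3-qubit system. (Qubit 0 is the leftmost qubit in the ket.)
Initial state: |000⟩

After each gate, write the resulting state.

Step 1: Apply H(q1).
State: 1/√2|000⟩ + 1/√2|010⟩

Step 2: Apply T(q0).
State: 1/√2|000⟩ + 1/√2|010⟩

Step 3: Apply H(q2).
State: 1/2|000⟩ + 1/2|001⟩ + 1/2|010⟩ + 1/2|011⟩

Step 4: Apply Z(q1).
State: 1/2|000⟩ + 1/2|001⟩ - 1/2|010⟩ - 1/2|011⟩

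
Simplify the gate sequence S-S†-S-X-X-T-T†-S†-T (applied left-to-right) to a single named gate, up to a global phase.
T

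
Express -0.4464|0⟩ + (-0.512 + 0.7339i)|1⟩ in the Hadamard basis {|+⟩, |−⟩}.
(-0.6777 + 0.5189i)|+⟩ + (0.04639 - 0.5189i)|−⟩

With |ψ⟩ = α|0⟩ + β|1⟩, the Hadamard-basis coefficients are ⟨+|ψ⟩ = (α + β)/√2 and ⟨−|ψ⟩ = (α − β)/√2.
Here α = -0.4464, β = (-0.512 + 0.7339i): (α + β)/√2 = (-0.6777 + 0.5189i), (α − β)/√2 = (0.04639 - 0.5189i).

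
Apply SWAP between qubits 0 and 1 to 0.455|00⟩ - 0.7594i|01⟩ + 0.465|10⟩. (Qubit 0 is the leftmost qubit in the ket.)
0.455|00⟩ + 0.465|01⟩ - 0.7594i|10⟩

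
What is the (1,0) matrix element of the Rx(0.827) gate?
-0.4018i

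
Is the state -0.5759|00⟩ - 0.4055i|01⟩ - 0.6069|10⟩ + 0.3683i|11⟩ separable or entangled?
Entangled

Writing the state as a|00⟩ + b|01⟩ + c|10⟩ + d|11⟩, it is a product state iff ad − bc = 0.
Here (a, b, c, d) = (-0.5759, -0.4055i, -0.6069, 0.3683i): ad − bc = (-0.5759)(0.3683i) − (-0.4055i)(-0.6069) = -0.4582i ≠ 0, so the state is entangled.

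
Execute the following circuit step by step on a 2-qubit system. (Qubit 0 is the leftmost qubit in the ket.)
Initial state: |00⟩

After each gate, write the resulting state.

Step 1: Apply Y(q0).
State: i|10⟩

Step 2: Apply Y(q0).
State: |00⟩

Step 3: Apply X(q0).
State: |10⟩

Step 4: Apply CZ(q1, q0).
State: |10⟩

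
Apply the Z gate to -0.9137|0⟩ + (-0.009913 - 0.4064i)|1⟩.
-0.9137|0⟩ + (0.009913 + 0.4064i)|1⟩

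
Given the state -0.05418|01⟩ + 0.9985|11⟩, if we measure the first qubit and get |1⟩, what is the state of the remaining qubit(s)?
|1⟩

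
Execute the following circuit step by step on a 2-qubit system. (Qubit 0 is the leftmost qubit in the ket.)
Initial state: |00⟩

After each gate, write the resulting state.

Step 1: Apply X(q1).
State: |01⟩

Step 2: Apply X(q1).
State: |00⟩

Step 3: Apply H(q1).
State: 1/√2|00⟩ + 1/√2|01⟩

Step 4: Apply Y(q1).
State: -(1/√2)i|00⟩ + (1/√2)i|01⟩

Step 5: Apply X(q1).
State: (1/√2)i|00⟩ - (1/√2)i|01⟩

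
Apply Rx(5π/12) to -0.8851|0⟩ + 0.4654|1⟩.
(-0.7022 - 0.2833i)|0⟩ + (0.3692 + 0.5388i)|1⟩

Rx(5π/12) = [[cos(θ/2), −i·sin(θ/2)], [−i·sin(θ/2), cos(θ/2)]]; θ = 5π/12, cos(θ/2) ≈ 0.793353, sin(θ/2) ≈ 0.608761.
With a = amp(|0⟩) = -0.8851 and b = amp(|1⟩) = 0.4654:
new amp(|0⟩) = (0.793353)·a + (-0.608761i)·b = (-0.7022 - 0.2833i)
new amp(|1⟩) = (-0.608761i)·a + (0.793353)·b = (0.3692 + 0.5388i)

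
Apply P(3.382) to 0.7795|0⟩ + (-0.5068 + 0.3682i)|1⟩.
0.7795|0⟩ + (0.5799 - 0.2369i)|1⟩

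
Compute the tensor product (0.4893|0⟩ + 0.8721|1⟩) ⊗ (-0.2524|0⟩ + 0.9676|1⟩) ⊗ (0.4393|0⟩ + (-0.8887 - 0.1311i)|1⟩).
-0.05425|000⟩ + (0.1098 + 0.01619i)|001⟩ + 0.208|010⟩ + (-0.4208 - 0.06207i)|011⟩ - 0.0967|100⟩ + (0.1956 + 0.02886i)|101⟩ + 0.3707|110⟩ + (-0.7499 - 0.1106i)|111⟩

amp(|b₁b₂…⟩) = product of the factor amplitudes for bits b₁, b₂, …; only kets whose every factor amplitude is nonzero survive.
|000⟩: (0.4893)(-0.2524)(0.4393) = -0.05425
|001⟩: (0.4893)(-0.2524)(-0.8887 - 0.1311i) = (0.1098 + 0.01619i)
|010⟩: (0.4893)(0.9676)(0.4393) = 0.208
|011⟩: (0.4893)(0.9676)(-0.8887 - 0.1311i) = (-0.4208 - 0.06207i)
|100⟩: (0.8721)(-0.2524)(0.4393) = -0.0967
|101⟩: (0.8721)(-0.2524)(-0.8887 - 0.1311i) = (0.1956 + 0.02886i)
|110⟩: (0.8721)(0.9676)(0.4393) = 0.3707
|111⟩: (0.8721)(0.9676)(-0.8887 - 0.1311i) = (-0.7499 - 0.1106i)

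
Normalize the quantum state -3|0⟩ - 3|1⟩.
-1/√2|0⟩ - 1/√2|1⟩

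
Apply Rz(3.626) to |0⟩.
(-0.2398 - 0.9708i)|0⟩

Rz(3.626) = [[e^(−iθ/2), 0], [0, e^(iθ/2)]] with e^(±iθ/2) = cos(θ/2) ± i·sin(θ/2); θ = 3.626, cos(θ/2) ≈ -0.239843, sin(θ/2) ≈ 0.970812.
With a = amp(|0⟩) = 1 and b = amp(|1⟩) = 0:
new amp(|0⟩) = (-0.239843 - 0.970812i)·a = (-0.2398 - 0.9708i)
new amp(|1⟩) = (-0.239843 + 0.970812i)·b = 0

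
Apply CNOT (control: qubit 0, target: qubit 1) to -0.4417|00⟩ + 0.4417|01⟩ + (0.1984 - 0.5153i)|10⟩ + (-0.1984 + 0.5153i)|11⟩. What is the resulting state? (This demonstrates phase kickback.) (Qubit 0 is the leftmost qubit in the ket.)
-0.4417|00⟩ + 0.4417|01⟩ + (-0.1984 + 0.5153i)|10⟩ + (0.1984 - 0.5153i)|11⟩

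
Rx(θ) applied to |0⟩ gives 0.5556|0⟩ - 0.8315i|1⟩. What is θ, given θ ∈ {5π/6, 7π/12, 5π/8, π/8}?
5π/8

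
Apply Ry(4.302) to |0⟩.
-0.5482|0⟩ + 0.8364|1⟩

Ry(4.302) = [[cos(θ/2), −sin(θ/2)], [sin(θ/2), cos(θ/2)]]; θ = 4.302, cos(θ/2) ≈ -0.548194, sin(θ/2) ≈ 0.836351.
With a = amp(|0⟩) = 1 and b = amp(|1⟩) = 0:
new amp(|0⟩) = (-0.548194)·a + (-0.836351)·b = -0.5482
new amp(|1⟩) = (0.836351)·a + (-0.548194)·b = 0.8364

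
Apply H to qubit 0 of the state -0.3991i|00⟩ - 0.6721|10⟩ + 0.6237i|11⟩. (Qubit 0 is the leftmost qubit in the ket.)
(-0.4752 - 0.2822i)|00⟩ + 0.441i|01⟩ + (0.4752 - 0.2822i)|10⟩ - 0.441i|11⟩

H on qubit 0 mixes each pair of kets that differ only in qubit 0: amplitudes (a, b) of (|…0…⟩, |…1…⟩) become ((a + b)/√2, (a − b)/√2). Kets absent from the input have amplitude 0.
(|00⟩, |10⟩): (a, b) = (-0.3991i, -0.6721) → ((-0.4752 - 0.2822i), (0.4752 - 0.2822i))
(|01⟩, |11⟩): (a, b) = (0, 0.6237i) → (0.441i, -0.441i)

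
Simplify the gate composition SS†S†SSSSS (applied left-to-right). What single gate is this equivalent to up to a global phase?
I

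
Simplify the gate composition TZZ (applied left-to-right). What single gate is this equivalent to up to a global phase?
T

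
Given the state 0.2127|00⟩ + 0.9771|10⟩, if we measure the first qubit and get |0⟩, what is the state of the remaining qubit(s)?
|0⟩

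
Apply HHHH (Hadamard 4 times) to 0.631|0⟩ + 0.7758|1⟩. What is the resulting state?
0.631|0⟩ + 0.7758|1⟩

H² = I, so an even number of Hadamards cancels: H^4 = I and the state is unchanged.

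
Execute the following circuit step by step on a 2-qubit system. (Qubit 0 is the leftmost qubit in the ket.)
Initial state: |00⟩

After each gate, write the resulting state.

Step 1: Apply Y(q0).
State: i|10⟩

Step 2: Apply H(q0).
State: (1/√2)i|00⟩ - (1/√2)i|10⟩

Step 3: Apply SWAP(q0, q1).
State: (1/√2)i|00⟩ - (1/√2)i|01⟩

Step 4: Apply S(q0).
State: (1/√2)i|00⟩ - (1/√2)i|01⟩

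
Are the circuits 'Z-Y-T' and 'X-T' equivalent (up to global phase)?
Yes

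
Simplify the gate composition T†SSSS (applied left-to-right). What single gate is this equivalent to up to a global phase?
T†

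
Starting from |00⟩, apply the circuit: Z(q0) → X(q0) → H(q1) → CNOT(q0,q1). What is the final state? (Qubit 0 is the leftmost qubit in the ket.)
1/√2|10⟩ + 1/√2|11⟩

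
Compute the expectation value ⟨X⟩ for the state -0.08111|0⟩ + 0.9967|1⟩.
-0.1617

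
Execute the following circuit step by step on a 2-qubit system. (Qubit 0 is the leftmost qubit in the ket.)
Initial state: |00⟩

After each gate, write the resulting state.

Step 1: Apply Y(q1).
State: i|01⟩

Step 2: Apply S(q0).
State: i|01⟩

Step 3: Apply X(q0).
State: i|11⟩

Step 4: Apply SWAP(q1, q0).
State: i|11⟩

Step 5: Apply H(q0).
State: (1/√2)i|01⟩ - (1/√2)i|11⟩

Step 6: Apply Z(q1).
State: -(1/√2)i|01⟩ + (1/√2)i|11⟩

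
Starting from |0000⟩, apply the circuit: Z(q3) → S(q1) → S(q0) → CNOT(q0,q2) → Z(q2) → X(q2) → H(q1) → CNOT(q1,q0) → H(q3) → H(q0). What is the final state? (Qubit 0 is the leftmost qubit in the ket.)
1/√8|0010⟩ + 1/√8|0011⟩ + 1/√8|0110⟩ + 1/√8|0111⟩ + 1/√8|1010⟩ + 1/√8|1011⟩ - 1/√8|1110⟩ - 1/√8|1111⟩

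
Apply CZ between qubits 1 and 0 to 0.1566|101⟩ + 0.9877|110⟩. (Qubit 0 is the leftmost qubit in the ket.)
0.1566|101⟩ - 0.9877|110⟩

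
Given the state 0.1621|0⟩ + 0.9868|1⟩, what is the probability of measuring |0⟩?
0.02628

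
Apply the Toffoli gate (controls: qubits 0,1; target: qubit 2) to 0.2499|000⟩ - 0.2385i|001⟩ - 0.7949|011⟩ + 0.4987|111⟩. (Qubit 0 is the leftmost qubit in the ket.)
0.2499|000⟩ - 0.2385i|001⟩ - 0.7949|011⟩ + 0.4987|110⟩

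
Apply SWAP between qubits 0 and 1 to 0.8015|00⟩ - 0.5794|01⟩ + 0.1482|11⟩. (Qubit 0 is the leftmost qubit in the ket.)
0.8015|00⟩ - 0.5794|10⟩ + 0.1482|11⟩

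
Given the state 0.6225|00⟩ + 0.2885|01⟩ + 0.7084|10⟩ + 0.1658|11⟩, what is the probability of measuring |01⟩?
0.08323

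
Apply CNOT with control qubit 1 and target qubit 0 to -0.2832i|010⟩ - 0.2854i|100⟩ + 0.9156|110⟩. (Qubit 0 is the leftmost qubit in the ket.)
0.9156|010⟩ - 0.2854i|100⟩ - 0.2832i|110⟩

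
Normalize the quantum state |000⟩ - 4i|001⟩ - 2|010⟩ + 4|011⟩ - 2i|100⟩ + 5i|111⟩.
0.1231|000⟩ - 0.4924i|001⟩ - 0.2462|010⟩ + 0.4924|011⟩ - 0.2462i|100⟩ + 0.6155i|111⟩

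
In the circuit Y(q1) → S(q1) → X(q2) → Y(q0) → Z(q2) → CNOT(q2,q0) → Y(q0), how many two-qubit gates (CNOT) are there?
1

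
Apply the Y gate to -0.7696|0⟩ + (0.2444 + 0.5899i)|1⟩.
(0.5899 - 0.2444i)|0⟩ - 0.7696i|1⟩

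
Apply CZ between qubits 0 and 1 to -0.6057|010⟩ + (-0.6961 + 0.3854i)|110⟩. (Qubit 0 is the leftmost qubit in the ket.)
-0.6057|010⟩ + (0.6961 - 0.3854i)|110⟩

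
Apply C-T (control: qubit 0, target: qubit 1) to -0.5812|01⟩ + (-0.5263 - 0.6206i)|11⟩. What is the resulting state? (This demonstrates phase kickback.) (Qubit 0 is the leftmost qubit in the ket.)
-0.5812|01⟩ + (0.06668 - 0.811i)|11⟩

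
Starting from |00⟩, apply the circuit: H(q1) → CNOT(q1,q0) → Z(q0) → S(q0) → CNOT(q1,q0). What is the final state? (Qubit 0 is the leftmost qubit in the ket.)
1/√2|00⟩ - (1/√2)i|01⟩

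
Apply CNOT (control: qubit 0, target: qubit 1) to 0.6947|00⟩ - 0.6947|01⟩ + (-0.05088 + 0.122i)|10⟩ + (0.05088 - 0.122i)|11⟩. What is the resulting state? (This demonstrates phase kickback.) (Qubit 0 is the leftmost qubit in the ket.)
0.6947|00⟩ - 0.6947|01⟩ + (0.05088 - 0.122i)|10⟩ + (-0.05088 + 0.122i)|11⟩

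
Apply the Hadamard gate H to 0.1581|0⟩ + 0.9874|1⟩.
0.81|0⟩ - 0.5864|1⟩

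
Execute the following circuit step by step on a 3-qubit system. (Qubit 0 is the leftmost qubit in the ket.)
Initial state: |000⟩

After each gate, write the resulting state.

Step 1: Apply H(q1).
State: 1/√2|000⟩ + 1/√2|010⟩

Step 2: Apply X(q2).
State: 1/√2|001⟩ + 1/√2|011⟩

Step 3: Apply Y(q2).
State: -(1/√2)i|000⟩ - (1/√2)i|010⟩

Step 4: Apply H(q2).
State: -(1/2)i|000⟩ - (1/2)i|001⟩ - (1/2)i|010⟩ - (1/2)i|011⟩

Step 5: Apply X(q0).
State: -(1/2)i|100⟩ - (1/2)i|101⟩ - (1/2)i|110⟩ - (1/2)i|111⟩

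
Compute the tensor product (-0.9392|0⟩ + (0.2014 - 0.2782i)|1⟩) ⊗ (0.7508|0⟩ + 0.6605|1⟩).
-0.7052|00⟩ - 0.6203|01⟩ + (0.1512 - 0.2089i)|10⟩ + (0.133 - 0.1838i)|11⟩

amp(|b₁b₂…⟩) = product of the factor amplitudes for bits b₁, b₂, …; only kets whose every factor amplitude is nonzero survive.
|00⟩: (-0.9392)(0.7508) = -0.7052
|01⟩: (-0.9392)(0.6605) = -0.6203
|10⟩: (0.2014 - 0.2782i)(0.7508) = (0.1512 - 0.2089i)
|11⟩: (0.2014 - 0.2782i)(0.6605) = (0.133 - 0.1838i)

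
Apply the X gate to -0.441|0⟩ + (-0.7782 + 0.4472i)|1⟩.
(-0.7782 + 0.4472i)|0⟩ - 0.441|1⟩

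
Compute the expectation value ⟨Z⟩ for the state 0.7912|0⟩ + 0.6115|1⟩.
0.2521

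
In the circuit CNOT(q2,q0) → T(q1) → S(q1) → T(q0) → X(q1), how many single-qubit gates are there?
4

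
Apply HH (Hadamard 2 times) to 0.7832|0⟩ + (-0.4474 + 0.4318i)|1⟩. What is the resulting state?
0.7832|0⟩ + (-0.4474 + 0.4318i)|1⟩

H² = I, so an even number of Hadamards cancels: H^2 = I and the state is unchanged.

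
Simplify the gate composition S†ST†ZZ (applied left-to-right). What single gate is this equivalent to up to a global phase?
T†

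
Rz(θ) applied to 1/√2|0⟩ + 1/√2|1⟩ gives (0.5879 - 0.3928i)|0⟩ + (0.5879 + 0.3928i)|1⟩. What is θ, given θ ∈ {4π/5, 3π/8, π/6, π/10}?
3π/8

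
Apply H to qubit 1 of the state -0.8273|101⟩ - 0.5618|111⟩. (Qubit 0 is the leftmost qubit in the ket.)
-0.9822|101⟩ - 0.1877|111⟩

H on qubit 1 mixes each pair of kets that differ only in qubit 1: amplitudes (a, b) of (|…0…⟩, |…1…⟩) become ((a + b)/√2, (a − b)/√2). Kets absent from the input have amplitude 0.
(|101⟩, |111⟩): (a, b) = (-0.8273, -0.5618) → (-0.9822, -0.1877)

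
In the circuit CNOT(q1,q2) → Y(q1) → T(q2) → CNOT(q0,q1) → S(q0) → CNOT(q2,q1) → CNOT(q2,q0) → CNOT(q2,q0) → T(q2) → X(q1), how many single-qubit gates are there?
5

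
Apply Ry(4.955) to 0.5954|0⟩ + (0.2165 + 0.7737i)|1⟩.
(-0.6023 - 0.4769i)|0⟩ + (0.1965 - 0.6093i)|1⟩

Ry(4.955) = [[cos(θ/2), −sin(θ/2)], [sin(θ/2), cos(θ/2)]]; θ = 4.955, cos(θ/2) ≈ -0.787476, sin(θ/2) ≈ 0.616345.
With a = amp(|0⟩) = 0.5954 and b = amp(|1⟩) = (0.2165 + 0.7737i):
new amp(|0⟩) = (-0.787476)·a + (-0.616345)·b = (-0.6023 - 0.4769i)
new amp(|1⟩) = (0.616345)·a + (-0.787476)·b = (0.1965 - 0.6093i)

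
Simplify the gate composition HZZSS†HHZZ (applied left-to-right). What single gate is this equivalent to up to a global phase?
H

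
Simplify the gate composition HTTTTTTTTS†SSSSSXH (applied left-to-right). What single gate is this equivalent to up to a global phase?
Z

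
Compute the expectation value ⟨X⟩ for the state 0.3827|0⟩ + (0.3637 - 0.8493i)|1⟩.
0.2784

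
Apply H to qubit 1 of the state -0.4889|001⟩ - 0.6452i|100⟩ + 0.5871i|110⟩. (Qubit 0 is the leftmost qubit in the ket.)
-0.3457|001⟩ - 0.3457|011⟩ - 0.04108i|100⟩ - 0.8714i|110⟩

H on qubit 1 mixes each pair of kets that differ only in qubit 1: amplitudes (a, b) of (|…0…⟩, |…1…⟩) become ((a + b)/√2, (a − b)/√2). Kets absent from the input have amplitude 0.
(|001⟩, |011⟩): (a, b) = (-0.4889, 0) → (-0.3457, -0.3457)
(|100⟩, |110⟩): (a, b) = (-0.6452i, 0.5871i) → (-0.04108i, -0.8714i)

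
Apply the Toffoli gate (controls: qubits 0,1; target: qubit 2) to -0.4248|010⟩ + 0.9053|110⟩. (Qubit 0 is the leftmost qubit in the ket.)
-0.4248|010⟩ + 0.9053|111⟩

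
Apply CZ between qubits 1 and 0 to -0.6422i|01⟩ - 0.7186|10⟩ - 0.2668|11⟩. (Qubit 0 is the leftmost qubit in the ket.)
-0.6422i|01⟩ - 0.7186|10⟩ + 0.2668|11⟩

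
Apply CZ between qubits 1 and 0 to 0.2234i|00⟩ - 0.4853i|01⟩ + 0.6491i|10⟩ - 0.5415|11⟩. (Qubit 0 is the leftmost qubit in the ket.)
0.2234i|00⟩ - 0.4853i|01⟩ + 0.6491i|10⟩ + 0.5415|11⟩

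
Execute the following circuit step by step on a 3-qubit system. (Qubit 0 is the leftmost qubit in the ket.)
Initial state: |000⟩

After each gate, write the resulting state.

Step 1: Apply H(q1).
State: 1/√2|000⟩ + 1/√2|010⟩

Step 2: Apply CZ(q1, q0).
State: 1/√2|000⟩ + 1/√2|010⟩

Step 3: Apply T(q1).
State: 1/√2|000⟩ + (1/2 + (1/2)i)|010⟩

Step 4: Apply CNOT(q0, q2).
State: 1/√2|000⟩ + (1/2 + (1/2)i)|010⟩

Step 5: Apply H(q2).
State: 1/2|000⟩ + 1/2|001⟩ + (1/√8 + (1/√8)i)|010⟩ + (1/√8 + (1/√8)i)|011⟩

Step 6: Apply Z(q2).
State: 1/2|000⟩ - 1/2|001⟩ + (1/√8 + (1/√8)i)|010⟩ + (-1/√8 - (1/√8)i)|011⟩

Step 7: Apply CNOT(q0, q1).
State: 1/2|000⟩ - 1/2|001⟩ + (1/√8 + (1/√8)i)|010⟩ + (-1/√8 - (1/√8)i)|011⟩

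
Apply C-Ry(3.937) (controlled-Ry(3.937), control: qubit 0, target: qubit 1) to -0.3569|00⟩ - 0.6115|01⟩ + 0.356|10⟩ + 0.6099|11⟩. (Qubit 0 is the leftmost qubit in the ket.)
-0.3569|00⟩ - 0.6115|01⟩ - 0.7002|10⟩ + 0.092|11⟩

C-Ry(3.937) leaves the control-|0⟩ kets |00⟩, |01⟩ unchanged and applies Ry(3.937) to qubit 1 on the control-|1⟩ pair (|10⟩, |11⟩).
Ry(3.937) = [[cos(θ/2), −sin(θ/2)], [sin(θ/2), cos(θ/2)]]; θ = 3.937, cos(θ/2) ≈ -0.387302, sin(θ/2) ≈ 0.921953.
With a = amp(|10⟩) = 0.356 and b = amp(|11⟩) = 0.6099:
new amp(|10⟩) = (-0.387302)·a + (-0.921953)·b = -0.7002
new amp(|11⟩) = (0.921953)·a + (-0.387302)·b = 0.092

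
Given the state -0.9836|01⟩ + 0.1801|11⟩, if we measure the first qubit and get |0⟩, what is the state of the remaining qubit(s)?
-|1⟩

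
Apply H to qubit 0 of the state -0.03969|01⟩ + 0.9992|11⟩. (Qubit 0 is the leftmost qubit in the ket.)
0.6785|01⟩ - 0.7346|11⟩

H on qubit 0 mixes each pair of kets that differ only in qubit 0: amplitudes (a, b) of (|…0…⟩, |…1…⟩) become ((a + b)/√2, (a − b)/√2). Kets absent from the input have amplitude 0.
(|01⟩, |11⟩): (a, b) = (-0.03969, 0.9992) → (0.6785, -0.7346)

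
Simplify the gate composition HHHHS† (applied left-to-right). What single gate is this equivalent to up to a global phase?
S†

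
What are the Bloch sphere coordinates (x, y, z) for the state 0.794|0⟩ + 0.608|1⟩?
(0.9655, 0, 0.2608)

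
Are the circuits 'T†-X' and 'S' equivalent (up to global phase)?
No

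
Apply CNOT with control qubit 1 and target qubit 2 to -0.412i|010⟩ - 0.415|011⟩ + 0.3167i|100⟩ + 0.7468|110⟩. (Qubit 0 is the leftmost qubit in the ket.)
-0.415|010⟩ - 0.412i|011⟩ + 0.3167i|100⟩ + 0.7468|111⟩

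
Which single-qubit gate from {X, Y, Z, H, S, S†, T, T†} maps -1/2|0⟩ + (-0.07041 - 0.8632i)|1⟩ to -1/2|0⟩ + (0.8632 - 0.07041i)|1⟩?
S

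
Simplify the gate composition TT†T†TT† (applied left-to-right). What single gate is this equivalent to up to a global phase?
T†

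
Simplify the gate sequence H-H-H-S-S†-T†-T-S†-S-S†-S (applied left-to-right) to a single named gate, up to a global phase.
H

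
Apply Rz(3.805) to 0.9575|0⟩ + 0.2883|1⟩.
(-0.3118 - 0.9053i)|0⟩ + (-0.09389 + 0.2726i)|1⟩

Rz(3.805) = [[e^(−iθ/2), 0], [0, e^(iθ/2)]] with e^(±iθ/2) = cos(θ/2) ± i·sin(θ/2); θ = 3.805, cos(θ/2) ≈ -0.325654, sin(θ/2) ≈ 0.945489.
With a = amp(|0⟩) = 0.9575 and b = amp(|1⟩) = 0.2883:
new amp(|0⟩) = (-0.325654 - 0.945489i)·a = (-0.3118 - 0.9053i)
new amp(|1⟩) = (-0.325654 + 0.945489i)·b = (-0.09389 + 0.2726i)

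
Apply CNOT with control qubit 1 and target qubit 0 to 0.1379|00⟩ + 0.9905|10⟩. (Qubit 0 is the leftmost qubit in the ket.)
0.1379|00⟩ + 0.9905|10⟩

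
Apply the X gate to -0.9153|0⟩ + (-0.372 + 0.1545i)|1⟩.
(-0.372 + 0.1545i)|0⟩ - 0.9153|1⟩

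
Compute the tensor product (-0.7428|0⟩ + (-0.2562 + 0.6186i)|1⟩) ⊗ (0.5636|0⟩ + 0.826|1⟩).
-0.4186|00⟩ - 0.6136|01⟩ + (-0.1444 + 0.3486i)|10⟩ + (-0.2116 + 0.511i)|11⟩

amp(|b₁b₂…⟩) = product of the factor amplitudes for bits b₁, b₂, …; only kets whose every factor amplitude is nonzero survive.
|00⟩: (-0.7428)(0.5636) = -0.4186
|01⟩: (-0.7428)(0.826) = -0.6136
|10⟩: (-0.2562 + 0.6186i)(0.5636) = (-0.1444 + 0.3486i)
|11⟩: (-0.2562 + 0.6186i)(0.826) = (-0.2116 + 0.511i)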